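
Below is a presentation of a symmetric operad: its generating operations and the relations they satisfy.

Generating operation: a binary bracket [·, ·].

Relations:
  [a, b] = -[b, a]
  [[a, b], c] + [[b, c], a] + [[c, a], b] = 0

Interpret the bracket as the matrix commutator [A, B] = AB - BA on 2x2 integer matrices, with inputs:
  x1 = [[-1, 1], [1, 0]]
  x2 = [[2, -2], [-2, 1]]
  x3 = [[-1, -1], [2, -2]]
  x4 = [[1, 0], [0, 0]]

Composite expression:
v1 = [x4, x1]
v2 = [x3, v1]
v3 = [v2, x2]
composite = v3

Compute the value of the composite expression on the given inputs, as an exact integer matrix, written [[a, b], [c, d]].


[[0, 3], [-3, 0]]

[x4, x1] = [[0, 1], [-1, 0]]
[x3, [x4, x1]] = [[-1, 1], [1, 1]]
[[x3, [x4, x1]], x2] = [[0, 3], [-3, 0]]


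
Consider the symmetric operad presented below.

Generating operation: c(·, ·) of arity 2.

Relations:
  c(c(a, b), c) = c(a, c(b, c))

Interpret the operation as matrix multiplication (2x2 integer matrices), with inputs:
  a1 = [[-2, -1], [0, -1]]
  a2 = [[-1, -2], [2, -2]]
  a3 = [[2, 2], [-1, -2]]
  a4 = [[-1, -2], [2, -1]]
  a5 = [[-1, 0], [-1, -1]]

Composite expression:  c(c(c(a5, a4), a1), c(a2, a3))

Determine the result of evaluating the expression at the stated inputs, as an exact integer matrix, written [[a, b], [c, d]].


[[-18, -28], [-12, -12]]


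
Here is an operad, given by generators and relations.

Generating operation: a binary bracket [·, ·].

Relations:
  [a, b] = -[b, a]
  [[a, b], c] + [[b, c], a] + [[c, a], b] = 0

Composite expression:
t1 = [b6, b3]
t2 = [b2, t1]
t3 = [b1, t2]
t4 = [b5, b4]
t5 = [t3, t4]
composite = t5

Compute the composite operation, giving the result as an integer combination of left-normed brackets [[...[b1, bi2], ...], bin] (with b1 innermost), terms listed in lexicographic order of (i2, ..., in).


[[[[[b1, b2], b3], b6], b4], b5] - [[[[[b1, b2], b3], b6], b5], b4] - [[[[[b1, b2], b6], b3], b4], b5] + [[[[[b1, b2], b6], b3], b5], b4] - [[[[[b1, b3], b6], b2], b4], b5] + [[[[[b1, b3], b6], b2], b5], b4] + [[[[[b1, b6], b3], b2], b4], b5] - [[[[[b1, b6], b3], b2], b5], b4]

Skip Jacobi rewriting: expand, keep b1-initial words, read off terms.
Composite bracket: [[b1, [b2, [b6, b3]]], [b5, b4]]
Each bracket splits as ab - ba, giving 32 signed words (2^5 = 32).
Collect the words opening with b1:
  b1b2b3b6b4b5 appears with sign +1, giving the term +[[[[[b1, b2], b3], b6], b4], b5]
  b1b2b3b6b5b4 appears with sign -1, giving the term -[[[[[b1, b2], b3], b6], b5], b4]
  b1b2b6b3b4b5 appears with sign -1, giving the term -[[[[[b1, b2], b6], b3], b4], b5]
  b1b2b6b3b5b4 appears with sign +1, giving the term +[[[[[b1, b2], b6], b3], b5], b4]
  b1b3b6b2b4b5 appears with sign -1, giving the term -[[[[[b1, b3], b6], b2], b4], b5]
  b1b3b6b2b5b4 appears with sign +1, giving the term +[[[[[b1, b3], b6], b2], b5], b4]
  b1b6b3b2b4b5 appears with sign +1, giving the term +[[[[[b1, b6], b3], b2], b4], b5]
  b1b6b3b2b5b4 appears with sign -1, giving the term -[[[[[b1, b6], b3], b2], b5], b4]


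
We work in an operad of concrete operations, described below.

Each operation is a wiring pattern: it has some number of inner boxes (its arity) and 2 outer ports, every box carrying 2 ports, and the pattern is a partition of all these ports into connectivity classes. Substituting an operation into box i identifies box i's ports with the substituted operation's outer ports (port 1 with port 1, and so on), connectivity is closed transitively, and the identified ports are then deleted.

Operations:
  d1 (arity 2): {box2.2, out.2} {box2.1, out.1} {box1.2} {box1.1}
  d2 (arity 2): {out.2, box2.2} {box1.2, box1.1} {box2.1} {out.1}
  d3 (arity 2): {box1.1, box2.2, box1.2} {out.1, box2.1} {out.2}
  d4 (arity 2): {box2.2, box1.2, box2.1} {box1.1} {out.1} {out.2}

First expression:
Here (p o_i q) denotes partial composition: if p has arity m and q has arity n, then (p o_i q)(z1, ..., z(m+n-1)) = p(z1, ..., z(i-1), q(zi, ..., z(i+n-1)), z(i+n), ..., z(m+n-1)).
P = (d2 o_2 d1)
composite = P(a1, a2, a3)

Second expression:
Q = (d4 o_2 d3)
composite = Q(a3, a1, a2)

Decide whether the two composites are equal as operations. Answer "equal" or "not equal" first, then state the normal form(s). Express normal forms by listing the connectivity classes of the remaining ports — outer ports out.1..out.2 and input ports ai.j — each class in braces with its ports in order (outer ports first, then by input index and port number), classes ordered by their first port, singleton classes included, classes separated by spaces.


not equal; first: {out.1} {out.2, a3.2} {a1.1, a1.2} {a2.1} {a2.2} {a3.1}; second: {out.1} {out.2} {a1.1, a1.2, a2.2} {a2.1, a3.2} {a3.1}

The first expression, normalized: {out.1} {out.2, a3.2} {a1.1, a1.2} {a2.1} {a2.2} {a3.1}
The second expression, normalized: {out.1} {out.2} {a1.1, a1.2, a2.2} {a2.1, a3.2} {a3.1}
No match — not equal.


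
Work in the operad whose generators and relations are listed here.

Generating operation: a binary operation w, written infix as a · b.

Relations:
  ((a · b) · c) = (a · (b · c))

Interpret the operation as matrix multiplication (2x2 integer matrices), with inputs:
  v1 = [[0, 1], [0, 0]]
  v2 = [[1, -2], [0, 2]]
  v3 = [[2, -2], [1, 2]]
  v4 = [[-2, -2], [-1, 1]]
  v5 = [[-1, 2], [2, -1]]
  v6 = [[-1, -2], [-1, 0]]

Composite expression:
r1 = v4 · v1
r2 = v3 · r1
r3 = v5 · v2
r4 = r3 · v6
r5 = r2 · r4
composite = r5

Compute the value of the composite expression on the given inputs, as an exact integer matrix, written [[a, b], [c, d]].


[[-8, 8], [-16, 16]]

(v4 · v1) = [[0, -2], [0, -1]]
(v3 · (v4 · v1)) = [[0, -2], [0, -4]]
(v5 · v2) = [[-1, 6], [2, -6]]
((v5 · v2) · v6) = [[-5, 2], [4, -4]]
((v3 · (v4 · v1)) · ((v5 · v2) · v6)) = [[-8, 8], [-16, 16]]


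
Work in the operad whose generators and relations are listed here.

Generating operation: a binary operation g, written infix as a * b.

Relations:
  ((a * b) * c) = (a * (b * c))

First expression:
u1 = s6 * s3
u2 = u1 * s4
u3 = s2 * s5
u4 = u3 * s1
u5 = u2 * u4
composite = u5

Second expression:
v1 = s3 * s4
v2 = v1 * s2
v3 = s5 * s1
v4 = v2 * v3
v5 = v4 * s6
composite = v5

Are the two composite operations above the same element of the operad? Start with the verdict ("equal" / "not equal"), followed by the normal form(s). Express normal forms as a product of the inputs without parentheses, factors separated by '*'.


not equal: they reduce to s6 * s3 * s4 * s2 * s5 * s1 and s3 * s4 * s2 * s5 * s1 * s6


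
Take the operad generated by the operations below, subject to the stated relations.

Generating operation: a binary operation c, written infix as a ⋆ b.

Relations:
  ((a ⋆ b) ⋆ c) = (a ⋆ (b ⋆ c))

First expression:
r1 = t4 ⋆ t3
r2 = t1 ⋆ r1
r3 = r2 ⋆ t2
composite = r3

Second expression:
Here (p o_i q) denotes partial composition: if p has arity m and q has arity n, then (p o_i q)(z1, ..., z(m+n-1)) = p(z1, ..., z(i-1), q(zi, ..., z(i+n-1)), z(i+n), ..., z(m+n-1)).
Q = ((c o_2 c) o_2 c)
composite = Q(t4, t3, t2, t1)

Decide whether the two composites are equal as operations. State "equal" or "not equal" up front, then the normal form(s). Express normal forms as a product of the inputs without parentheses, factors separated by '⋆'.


Normal form of the first expression: t1 ⋆ t4 ⋆ t3 ⋆ t2
Normal form of the second expression: t4 ⋆ t3 ⋆ t2 ⋆ t1
The normal forms differ: not equal.

not equal: they reduce to t1 ⋆ t4 ⋆ t3 ⋆ t2 and t4 ⋆ t3 ⋆ t2 ⋆ t1


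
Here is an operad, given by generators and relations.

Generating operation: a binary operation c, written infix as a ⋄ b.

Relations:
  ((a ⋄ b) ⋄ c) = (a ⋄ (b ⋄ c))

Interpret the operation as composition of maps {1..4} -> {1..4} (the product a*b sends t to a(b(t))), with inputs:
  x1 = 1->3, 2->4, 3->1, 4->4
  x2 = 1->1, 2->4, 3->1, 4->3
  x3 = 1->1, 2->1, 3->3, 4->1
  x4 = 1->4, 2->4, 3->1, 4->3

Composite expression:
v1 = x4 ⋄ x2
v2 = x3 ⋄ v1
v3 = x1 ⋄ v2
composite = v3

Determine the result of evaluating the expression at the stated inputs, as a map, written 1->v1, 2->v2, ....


1->3, 2->1, 3->3, 4->3

(x4 ⋄ x2) = 1->4, 2->3, 3->4, 4->1
(x3 ⋄ (x4 ⋄ x2)) = 1->1, 2->3, 3->1, 4->1
(x1 ⋄ (x3 ⋄ (x4 ⋄ x2))) = 1->3, 2->1, 3->3, 4->3


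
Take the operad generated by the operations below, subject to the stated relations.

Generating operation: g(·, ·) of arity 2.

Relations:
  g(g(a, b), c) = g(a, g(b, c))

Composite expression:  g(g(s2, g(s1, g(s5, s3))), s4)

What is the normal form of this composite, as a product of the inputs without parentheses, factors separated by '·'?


s2 · s1 · s5 · s3 · s4


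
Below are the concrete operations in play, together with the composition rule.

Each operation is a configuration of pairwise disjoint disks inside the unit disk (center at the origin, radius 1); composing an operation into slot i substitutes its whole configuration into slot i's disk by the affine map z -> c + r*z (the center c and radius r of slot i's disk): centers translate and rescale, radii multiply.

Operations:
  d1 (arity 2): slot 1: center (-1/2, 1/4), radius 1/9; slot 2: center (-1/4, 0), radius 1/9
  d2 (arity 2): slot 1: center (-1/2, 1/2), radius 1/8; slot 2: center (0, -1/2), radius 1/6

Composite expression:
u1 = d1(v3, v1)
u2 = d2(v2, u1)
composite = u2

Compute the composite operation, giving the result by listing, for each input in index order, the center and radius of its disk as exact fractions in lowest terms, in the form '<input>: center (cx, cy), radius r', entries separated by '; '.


v1: center (-1/24, -1/2), radius 1/54; v2: center (-1/2, 1/2), radius 1/8; v3: center (-1/12, -11/24), radius 1/54

Below d2, radii multiply path by path; the v-disk centers shift.
input v2: applying the 1 nested substitution gives center (-1/2, 1/2), radius 1/8
input v3: applying the 2 nested substitutions gives center (-1/12, -11/24), radius 1/54
input v1: applying the 2 nested substitutions gives center (-1/24, -1/2), radius 1/54


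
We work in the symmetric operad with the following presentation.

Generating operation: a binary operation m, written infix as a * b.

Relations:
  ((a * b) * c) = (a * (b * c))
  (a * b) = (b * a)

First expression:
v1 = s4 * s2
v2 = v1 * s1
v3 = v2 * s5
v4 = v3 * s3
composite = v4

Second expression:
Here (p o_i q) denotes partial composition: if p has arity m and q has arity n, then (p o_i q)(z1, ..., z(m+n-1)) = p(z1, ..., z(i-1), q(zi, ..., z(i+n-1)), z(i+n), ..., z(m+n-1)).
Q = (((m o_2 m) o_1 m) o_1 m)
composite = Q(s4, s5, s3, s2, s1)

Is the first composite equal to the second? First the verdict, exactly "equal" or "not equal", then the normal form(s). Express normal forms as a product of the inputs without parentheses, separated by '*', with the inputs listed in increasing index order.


equal — both sides give s1 * s2 * s3 * s4 * s5

The first expression reduces to s1 * s2 * s3 * s4 * s5
The second expression reduces to s1 * s2 * s3 * s4 * s5
Both agree, so they are equal.


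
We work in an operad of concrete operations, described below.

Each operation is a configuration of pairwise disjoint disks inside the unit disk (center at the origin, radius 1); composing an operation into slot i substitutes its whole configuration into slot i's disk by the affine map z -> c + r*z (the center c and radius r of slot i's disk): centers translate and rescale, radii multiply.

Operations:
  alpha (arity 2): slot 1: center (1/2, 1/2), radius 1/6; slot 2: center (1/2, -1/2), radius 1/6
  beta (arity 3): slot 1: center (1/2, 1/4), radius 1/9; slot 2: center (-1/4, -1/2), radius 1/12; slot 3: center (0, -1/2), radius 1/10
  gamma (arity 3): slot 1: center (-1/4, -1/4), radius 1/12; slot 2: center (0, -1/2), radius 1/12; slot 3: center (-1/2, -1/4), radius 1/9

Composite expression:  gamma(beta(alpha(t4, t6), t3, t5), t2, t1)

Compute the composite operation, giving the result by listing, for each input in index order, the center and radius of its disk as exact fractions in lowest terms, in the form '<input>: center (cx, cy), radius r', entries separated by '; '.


t1: center (-1/2, -1/4), radius 1/9; t2: center (0, -1/2), radius 1/12; t3: center (-13/48, -7/24), radius 1/144; t4: center (-11/54, -97/432), radius 1/648; t5: center (-1/4, -7/24), radius 1/120; t6: center (-11/54, -101/432), radius 1/648

Affine substitution under gamma: radii multiply and t-centers shift.
t4 passes through 3 substitutions, ending at center (-11/54, -97/432), radius 1/648
t6 passes through 3 substitutions, ending at center (-11/54, -101/432), radius 1/648
t3 passes through 2 substitutions, ending at center (-13/48, -7/24), radius 1/144
t5 passes through 2 substitutions, ending at center (-1/4, -7/24), radius 1/120
t2 passes through 1 substitution, ending at center (0, -1/2), radius 1/12
t1 passes through 1 substitution, ending at center (-1/2, -1/4), radius 1/9


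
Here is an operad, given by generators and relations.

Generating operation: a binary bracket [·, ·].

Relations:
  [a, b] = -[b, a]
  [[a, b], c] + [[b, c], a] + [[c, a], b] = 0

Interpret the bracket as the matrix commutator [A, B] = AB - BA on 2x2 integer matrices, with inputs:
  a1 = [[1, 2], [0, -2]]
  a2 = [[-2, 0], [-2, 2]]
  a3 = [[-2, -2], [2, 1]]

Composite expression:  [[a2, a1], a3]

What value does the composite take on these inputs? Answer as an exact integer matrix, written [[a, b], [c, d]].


[a2, a1] = [[4, -8], [-6, -4]]
[[a2, a1], a3] = [[-28, -40], [2, 28]]

[[-28, -40], [2, 28]]


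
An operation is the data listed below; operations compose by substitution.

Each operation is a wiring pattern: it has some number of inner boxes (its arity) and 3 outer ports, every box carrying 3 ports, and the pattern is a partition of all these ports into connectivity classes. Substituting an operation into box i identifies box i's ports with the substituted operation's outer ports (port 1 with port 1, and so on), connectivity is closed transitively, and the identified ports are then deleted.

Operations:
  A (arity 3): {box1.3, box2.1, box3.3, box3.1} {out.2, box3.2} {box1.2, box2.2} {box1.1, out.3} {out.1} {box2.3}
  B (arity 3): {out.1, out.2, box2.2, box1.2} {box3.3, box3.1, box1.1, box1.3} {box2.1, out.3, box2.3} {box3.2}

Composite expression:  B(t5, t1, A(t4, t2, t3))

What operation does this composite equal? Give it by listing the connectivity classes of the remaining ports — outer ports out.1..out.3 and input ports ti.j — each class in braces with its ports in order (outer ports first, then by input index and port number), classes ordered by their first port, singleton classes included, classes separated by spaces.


{out.1, out.2, t1.2, t5.2} {out.3, t1.1, t1.3} {t2.1, t3.1, t3.3, t4.3} {t2.2, t4.2} {t2.3} {t3.2} {t4.1, t5.1, t5.3}

Connectivity passes through glued B-boundaries; trace each wire chain.
A over (t4, t2, t3) gives {out.1} {out.2, t3.2} {out.3, t4.1} {t2.1, t3.1, t3.3, t4.3} {t2.2, t4.2} {t2.3}, out.j being that stage's outer ports
B over (t5, t1, t4, t2, t3) gives {out.1, out.2, t1.2, t5.2} {out.3, t1.1, t1.3} {t2.1, t3.1, t3.3, t4.3} {t2.2, t4.2} {t2.3} {t3.2} {t4.1, t5.1, t5.3}, out.j being that stage's outer ports


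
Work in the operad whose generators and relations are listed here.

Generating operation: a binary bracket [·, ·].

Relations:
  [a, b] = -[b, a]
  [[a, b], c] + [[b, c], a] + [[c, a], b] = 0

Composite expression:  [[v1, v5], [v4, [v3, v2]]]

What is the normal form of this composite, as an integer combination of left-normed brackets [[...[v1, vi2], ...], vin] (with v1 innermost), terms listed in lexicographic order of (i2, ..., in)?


[[[[v1, v5], v2], v3], v4] - [[[[v1, v5], v3], v2], v4] - [[[[v1, v5], v4], v2], v3] + [[[[v1, v5], v4], v3], v2]

In the tensor algebra, words opening v1 carry the v1-anchored form.
Composite bracket: [[v1, v5], [v4, [v3, v2]]]
Applying ab - ba throughout gives 16 signed words (2^4 = 16).
Coefficients come from the v1-initial words:
  sign of v1v5v2v3v4 is +1, so it contributes +[[[[v1, v5], v2], v3], v4]
  sign of v1v5v3v2v4 is -1, so it contributes -[[[[v1, v5], v3], v2], v4]
  sign of v1v5v4v2v3 is -1, so it contributes -[[[[v1, v5], v4], v2], v3]
  sign of v1v5v4v3v2 is +1, so it contributes +[[[[v1, v5], v4], v3], v2]


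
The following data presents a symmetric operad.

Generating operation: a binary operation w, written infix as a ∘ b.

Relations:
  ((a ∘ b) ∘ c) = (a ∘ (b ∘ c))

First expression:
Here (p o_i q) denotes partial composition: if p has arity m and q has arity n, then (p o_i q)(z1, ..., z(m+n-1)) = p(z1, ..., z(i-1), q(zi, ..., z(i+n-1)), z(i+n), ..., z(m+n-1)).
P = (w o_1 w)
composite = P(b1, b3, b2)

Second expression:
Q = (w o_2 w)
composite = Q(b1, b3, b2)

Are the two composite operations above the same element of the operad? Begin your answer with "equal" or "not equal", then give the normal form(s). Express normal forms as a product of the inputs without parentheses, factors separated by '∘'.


equal; both compose to b1 ∘ b3 ∘ b2


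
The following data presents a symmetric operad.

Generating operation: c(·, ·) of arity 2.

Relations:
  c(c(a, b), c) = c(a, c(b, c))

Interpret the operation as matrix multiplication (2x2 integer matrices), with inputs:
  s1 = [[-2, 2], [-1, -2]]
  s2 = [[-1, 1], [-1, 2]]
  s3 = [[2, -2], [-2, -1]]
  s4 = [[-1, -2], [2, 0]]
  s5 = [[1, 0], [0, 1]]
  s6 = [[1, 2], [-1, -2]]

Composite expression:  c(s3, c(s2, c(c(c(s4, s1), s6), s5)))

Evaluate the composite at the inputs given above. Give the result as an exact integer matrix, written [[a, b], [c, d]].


c(s4, s1) = [[4, 2], [-4, 4]]
c(c(s4, s1), s6) = [[2, 4], [-8, -16]]
c(c(c(s4, s1), s6), s5) = [[2, 4], [-8, -16]]
c(s2, c(c(c(s4, s1), s6), s5)) = [[-10, -20], [-18, -36]]
c(s3, c(s2, c(c(c(s4, s1), s6), s5))) = [[16, 32], [38, 76]]

[[16, 32], [38, 76]]


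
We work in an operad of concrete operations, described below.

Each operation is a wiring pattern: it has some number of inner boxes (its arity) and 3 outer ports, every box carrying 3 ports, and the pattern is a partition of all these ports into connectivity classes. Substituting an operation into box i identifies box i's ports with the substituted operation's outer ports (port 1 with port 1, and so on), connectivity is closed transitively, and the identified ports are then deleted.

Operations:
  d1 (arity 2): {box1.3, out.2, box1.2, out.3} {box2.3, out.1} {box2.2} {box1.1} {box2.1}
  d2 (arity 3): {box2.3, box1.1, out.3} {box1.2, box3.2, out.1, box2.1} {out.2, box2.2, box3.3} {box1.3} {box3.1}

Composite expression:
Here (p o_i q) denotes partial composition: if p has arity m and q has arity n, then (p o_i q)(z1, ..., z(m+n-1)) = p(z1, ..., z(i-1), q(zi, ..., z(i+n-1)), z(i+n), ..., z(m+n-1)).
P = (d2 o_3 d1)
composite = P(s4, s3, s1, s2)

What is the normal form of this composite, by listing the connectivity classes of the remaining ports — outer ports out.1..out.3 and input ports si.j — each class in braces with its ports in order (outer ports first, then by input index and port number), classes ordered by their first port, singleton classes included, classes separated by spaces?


{out.1, out.2, s1.2, s1.3, s3.1, s3.2, s4.2} {out.3, s3.3, s4.1} {s1.1} {s2.1} {s2.2} {s2.3} {s4.3}

Treat the ports identified at d2 as solder joints: merge, then drop.
d1 over (s1, s2) gives {out.1, s2.3} {out.2, out.3, s1.2, s1.3} {s1.1} {s2.1} {s2.2}, out.j being that stage's outer ports
d2 over (s4, s3, s1, s2) gives {out.1, out.2, s1.2, s1.3, s3.1, s3.2, s4.2} {out.3, s3.3, s4.1} {s1.1} {s2.1} {s2.2} {s2.3} {s4.3}, out.j being that stage's outer ports


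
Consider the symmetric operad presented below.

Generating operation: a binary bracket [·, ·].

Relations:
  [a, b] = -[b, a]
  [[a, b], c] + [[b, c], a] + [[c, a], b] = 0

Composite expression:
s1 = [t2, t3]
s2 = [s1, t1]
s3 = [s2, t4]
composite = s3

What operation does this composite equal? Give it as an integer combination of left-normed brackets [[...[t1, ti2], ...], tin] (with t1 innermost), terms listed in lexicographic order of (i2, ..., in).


-[[[t1, t2], t3], t4] + [[[t1, t3], t2], t4]

In the tensor algebra, words opening t1 carry the t1-anchored form.
Composite bracket: [[[t2, t3], t1], t4]
Under [a, b] = ab - ba we get 8 signed associative words (2^3 = 8).
Only words starting with t1 matter:
  sign of t1t2t3t4 is -1, so it contributes -[[[t1, t2], t3], t4]
  sign of t1t3t2t4 is +1, so it contributes +[[[t1, t3], t2], t4]


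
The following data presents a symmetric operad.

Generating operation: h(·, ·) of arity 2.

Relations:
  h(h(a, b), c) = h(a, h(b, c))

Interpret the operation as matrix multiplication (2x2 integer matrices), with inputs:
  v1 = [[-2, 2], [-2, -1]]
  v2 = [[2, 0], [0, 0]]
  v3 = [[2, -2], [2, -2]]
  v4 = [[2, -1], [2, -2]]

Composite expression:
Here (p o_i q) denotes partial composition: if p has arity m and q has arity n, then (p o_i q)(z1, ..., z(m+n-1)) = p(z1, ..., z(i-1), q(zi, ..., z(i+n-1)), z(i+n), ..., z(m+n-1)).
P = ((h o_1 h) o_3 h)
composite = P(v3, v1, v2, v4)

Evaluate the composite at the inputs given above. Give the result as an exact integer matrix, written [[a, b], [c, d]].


h(v3, v1) = [[0, 6], [0, 6]]
h(v2, v4) = [[4, -2], [0, 0]]
h(h(v3, v1), h(v2, v4)) = [[0, 0], [0, 0]]

[[0, 0], [0, 0]]


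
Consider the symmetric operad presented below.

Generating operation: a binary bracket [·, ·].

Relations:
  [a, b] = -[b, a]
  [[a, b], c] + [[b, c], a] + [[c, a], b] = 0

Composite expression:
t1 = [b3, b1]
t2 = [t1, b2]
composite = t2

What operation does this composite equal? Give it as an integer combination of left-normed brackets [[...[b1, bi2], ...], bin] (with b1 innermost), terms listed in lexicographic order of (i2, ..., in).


-[[b1, b3], b2]

Skip Jacobi rewriting: expand, keep b1-initial words, read off terms.
Composite bracket: [[b3, b1], b2]
Each bracket splits as ab - ba, giving 4 signed words (2^2 = 4).
Collect the words opening with b1:
  from b1b3b2, sign -1: term -[[b1, b3], b2]


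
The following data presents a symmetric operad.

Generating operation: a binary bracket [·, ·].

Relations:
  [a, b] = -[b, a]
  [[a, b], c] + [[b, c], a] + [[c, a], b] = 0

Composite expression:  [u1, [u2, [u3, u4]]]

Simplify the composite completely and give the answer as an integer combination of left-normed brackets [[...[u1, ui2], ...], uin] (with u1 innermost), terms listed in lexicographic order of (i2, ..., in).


[[[u1, u2], u3], u4] - [[[u1, u2], u4], u3] - [[[u1, u3], u4], u2] + [[[u1, u4], u3], u2]

Antisymmetry and Jacobi reduce to u1-anchored left-normed brackets.
Composite bracket: [u1, [u2, [u3, u4]]]
The bracket unfolds into 8 signed words via [a, b] = ab - ba (2^3 = 8).
Collect the words opening with u1:
  u1u2u3u4 appears with sign +1, giving the term +[[[u1, u2], u3], u4]
  u1u2u4u3 appears with sign -1, giving the term -[[[u1, u2], u4], u3]
  u1u3u4u2 appears with sign -1, giving the term -[[[u1, u3], u4], u2]
  u1u4u3u2 appears with sign +1, giving the term +[[[u1, u4], u3], u2]


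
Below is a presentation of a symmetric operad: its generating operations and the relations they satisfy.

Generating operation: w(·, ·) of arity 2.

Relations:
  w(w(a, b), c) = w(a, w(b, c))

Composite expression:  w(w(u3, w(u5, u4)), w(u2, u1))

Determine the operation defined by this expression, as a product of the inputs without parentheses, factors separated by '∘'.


u3 ∘ u5 ∘ u4 ∘ u2 ∘ u1

Associativity of w dissolves the nesting; only the u-input order survives.
w(u5, u4) reduces to u5 ∘ u4
w(u3, w(u5, u4)) reduces to u3 ∘ u5 ∘ u4
w(u2, u1) reduces to u2 ∘ u1
w(w(u3, w(u5, u4)), w(u2, u1)) reduces to u3 ∘ u5 ∘ u4 ∘ u2 ∘ u1


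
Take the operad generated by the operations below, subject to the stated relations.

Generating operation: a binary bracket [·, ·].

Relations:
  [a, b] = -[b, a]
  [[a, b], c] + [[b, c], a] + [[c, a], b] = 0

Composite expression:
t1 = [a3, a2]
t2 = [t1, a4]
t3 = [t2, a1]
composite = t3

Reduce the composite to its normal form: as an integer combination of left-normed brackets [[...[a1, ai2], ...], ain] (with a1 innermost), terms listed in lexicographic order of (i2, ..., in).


[[[a1, a2], a3], a4] - [[[a1, a3], a2], a4] - [[[a1, a4], a2], a3] + [[[a1, a4], a3], a2]

Left-normed coefficients sit on the a1-initial expansion words.
Composite bracket: [[[a3, a2], a4], a1]
Under [a, b] = ab - ba we get 8 signed associative words (2^3 = 8).
Coefficients come from the a1-initial words:
  sign of a1a2a3a4 is +1, so it contributes +[[[a1, a2], a3], a4]
  sign of a1a3a2a4 is -1, so it contributes -[[[a1, a3], a2], a4]
  sign of a1a4a2a3 is -1, so it contributes -[[[a1, a4], a2], a3]
  sign of a1a4a3a2 is +1, so it contributes +[[[a1, a4], a3], a2]


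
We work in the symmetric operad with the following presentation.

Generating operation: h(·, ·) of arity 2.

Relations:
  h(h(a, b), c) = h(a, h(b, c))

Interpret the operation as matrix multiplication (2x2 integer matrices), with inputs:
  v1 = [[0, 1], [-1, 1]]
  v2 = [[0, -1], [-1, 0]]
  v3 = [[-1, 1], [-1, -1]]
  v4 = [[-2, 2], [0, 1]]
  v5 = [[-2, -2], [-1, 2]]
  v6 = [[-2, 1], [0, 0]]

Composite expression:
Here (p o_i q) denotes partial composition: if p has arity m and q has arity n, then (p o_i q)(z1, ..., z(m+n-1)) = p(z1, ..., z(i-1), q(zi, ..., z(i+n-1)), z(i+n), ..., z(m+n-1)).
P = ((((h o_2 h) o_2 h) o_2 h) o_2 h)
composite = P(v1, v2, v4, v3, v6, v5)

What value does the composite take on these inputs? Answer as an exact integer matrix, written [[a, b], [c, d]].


h(v2, v4) = [[0, -1], [2, -2]]
h(h(v2, v4), v3) = [[1, 1], [0, 4]]
h(h(h(v2, v4), v3), v6) = [[-2, 1], [0, 0]]
h(h(h(h(v2, v4), v3), v6), v5) = [[3, 6], [0, 0]]
h(v1, h(h(h(h(v2, v4), v3), v6), v5)) = [[0, 0], [-3, -6]]

[[0, 0], [-3, -6]]


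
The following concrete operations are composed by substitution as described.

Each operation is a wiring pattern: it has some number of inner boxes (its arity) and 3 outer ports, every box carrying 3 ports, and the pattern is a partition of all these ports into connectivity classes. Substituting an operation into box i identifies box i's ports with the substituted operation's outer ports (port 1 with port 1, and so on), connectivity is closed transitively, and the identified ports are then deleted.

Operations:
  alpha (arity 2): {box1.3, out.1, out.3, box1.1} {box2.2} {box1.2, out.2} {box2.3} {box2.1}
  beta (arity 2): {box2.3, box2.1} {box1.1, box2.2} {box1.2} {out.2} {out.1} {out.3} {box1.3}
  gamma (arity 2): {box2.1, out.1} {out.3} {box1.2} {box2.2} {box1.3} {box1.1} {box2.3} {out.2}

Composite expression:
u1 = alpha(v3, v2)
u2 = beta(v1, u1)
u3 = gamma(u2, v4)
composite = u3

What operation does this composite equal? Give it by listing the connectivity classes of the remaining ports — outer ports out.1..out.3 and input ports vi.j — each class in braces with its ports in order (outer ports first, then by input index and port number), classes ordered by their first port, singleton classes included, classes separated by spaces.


Treat the ports identified at gamma as solder joints: merge, then drop.
after alpha, the pattern on (v3, v2) reads {out.1, out.3, v3.1, v3.3} {out.2, v3.2} {v2.1} {v2.2} {v2.3} (out.j = its outer ports)
after beta, the pattern on (v1, v3, v2) reads {out.1} {out.2} {out.3} {v1.1, v3.2} {v1.2} {v1.3} {v2.1} {v2.2} {v2.3} {v3.1, v3.3} (out.j = its outer ports)
after gamma, the pattern on (v1, v3, v2, v4) reads {out.1, v4.1} {out.2} {out.3} {v1.1, v3.2} {v1.2} {v1.3} {v2.1} {v2.2} {v2.3} {v3.1, v3.3} {v4.2} {v4.3} (out.j = its outer ports)

{out.1, v4.1} {out.2} {out.3} {v1.1, v3.2} {v1.2} {v1.3} {v2.1} {v2.2} {v2.3} {v3.1, v3.3} {v4.2} {v4.3}


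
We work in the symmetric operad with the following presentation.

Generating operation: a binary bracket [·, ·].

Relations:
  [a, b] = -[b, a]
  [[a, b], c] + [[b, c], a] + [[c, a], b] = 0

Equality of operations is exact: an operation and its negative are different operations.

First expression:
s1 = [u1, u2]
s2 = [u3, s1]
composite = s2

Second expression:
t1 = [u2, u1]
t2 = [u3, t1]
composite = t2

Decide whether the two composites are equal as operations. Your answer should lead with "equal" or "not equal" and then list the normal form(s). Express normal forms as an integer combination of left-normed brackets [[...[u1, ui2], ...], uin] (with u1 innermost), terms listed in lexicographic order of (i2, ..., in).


not equal — first -[[u1, u2], u3], second [[u1, u2], u3]


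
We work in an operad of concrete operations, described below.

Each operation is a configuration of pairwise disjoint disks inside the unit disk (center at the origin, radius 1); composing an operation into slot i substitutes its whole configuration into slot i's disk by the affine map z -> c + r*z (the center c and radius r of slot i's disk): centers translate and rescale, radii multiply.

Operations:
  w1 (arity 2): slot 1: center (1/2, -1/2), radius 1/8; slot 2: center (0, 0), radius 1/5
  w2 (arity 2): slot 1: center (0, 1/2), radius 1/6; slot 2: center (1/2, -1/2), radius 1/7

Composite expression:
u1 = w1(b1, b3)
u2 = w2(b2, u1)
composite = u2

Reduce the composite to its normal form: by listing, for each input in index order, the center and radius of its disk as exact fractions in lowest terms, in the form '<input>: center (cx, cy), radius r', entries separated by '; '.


Affine substitution under w2: radii multiply and b-centers shift.
input b2: applying the 1 nested substitution gives center (0, 1/2), radius 1/6
input b1: applying the 2 nested substitutions gives center (4/7, -4/7), radius 1/56
input b3: applying the 2 nested substitutions gives center (1/2, -1/2), radius 1/35

b1: center (4/7, -4/7), radius 1/56; b2: center (0, 1/2), radius 1/6; b3: center (1/2, -1/2), radius 1/35


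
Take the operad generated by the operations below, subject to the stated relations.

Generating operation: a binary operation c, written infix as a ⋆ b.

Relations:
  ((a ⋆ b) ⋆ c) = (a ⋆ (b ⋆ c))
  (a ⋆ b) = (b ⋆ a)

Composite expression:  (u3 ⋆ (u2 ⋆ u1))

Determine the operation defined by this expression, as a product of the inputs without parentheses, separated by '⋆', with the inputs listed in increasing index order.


u1 ⋆ u2 ⋆ u3

Both nesting and order wash out for c; what remains is which u's occur.
(u2 ⋆ u1) reduces to u2 ⋆ u1
(u3 ⋆ (u2 ⋆ u1)) reduces to u3 ⋆ u2 ⋆ u1
putting the inputs in ascending order: u1 ⋆ u2 ⋆ u3


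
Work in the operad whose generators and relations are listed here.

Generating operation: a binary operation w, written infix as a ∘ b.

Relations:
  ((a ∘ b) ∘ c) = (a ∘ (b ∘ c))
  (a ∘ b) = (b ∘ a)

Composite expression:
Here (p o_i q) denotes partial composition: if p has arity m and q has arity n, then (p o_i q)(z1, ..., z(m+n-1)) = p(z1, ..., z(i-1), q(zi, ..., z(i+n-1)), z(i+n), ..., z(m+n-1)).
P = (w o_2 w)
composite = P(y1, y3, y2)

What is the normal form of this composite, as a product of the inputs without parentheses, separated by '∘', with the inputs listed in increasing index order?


Key point: w commutes, so take the y-inputs in any fixed order.
(y3 ∘ y2) linearizes to y3 ∘ y2
(y1 ∘ (y3 ∘ y2)) linearizes to y1 ∘ y3 ∘ y2
commutativity sorts the factors: y1 ∘ y2 ∘ y3

y1 ∘ y2 ∘ y3


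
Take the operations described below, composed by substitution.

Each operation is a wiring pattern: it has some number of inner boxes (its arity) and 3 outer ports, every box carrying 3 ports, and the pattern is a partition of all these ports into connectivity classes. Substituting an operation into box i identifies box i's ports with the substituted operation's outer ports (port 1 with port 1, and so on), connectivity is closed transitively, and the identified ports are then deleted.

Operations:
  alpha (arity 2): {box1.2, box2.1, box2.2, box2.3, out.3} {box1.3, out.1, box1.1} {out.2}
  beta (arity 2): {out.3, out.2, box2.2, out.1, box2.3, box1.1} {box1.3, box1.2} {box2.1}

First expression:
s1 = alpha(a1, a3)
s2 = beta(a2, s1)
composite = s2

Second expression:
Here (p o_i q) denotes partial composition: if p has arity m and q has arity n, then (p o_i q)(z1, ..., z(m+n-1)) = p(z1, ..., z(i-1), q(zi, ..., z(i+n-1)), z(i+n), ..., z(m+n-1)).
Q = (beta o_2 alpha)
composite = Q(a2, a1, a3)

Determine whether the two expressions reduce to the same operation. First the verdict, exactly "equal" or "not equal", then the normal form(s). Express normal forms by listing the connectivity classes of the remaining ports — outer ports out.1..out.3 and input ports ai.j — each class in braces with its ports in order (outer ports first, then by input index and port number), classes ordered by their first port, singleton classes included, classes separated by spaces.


equal; both compose to {out.1, out.2, out.3, a1.2, a2.1, a3.1, a3.2, a3.3} {a1.1, a1.3} {a2.2, a2.3}

Normal form of the first expression: {out.1, out.2, out.3, a1.2, a2.1, a3.1, a3.2, a3.3} {a1.1, a1.3} {a2.2, a2.3}
Normal form of the second expression: {out.1, out.2, out.3, a1.2, a2.1, a3.1, a3.2, a3.3} {a1.1, a1.3} {a2.2, a2.3}
The normal forms match — equal.


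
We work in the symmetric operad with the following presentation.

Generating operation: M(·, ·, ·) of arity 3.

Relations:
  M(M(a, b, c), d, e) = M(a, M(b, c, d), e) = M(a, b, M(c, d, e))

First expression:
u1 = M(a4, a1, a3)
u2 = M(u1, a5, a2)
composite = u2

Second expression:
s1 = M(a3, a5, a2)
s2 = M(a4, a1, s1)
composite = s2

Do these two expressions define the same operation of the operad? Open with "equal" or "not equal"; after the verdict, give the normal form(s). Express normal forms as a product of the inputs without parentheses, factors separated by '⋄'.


equal; both compose to a4 ⋄ a1 ⋄ a3 ⋄ a5 ⋄ a2

The first composite normalizes to a4 ⋄ a1 ⋄ a3 ⋄ a5 ⋄ a2
The second composite normalizes to a4 ⋄ a1 ⋄ a3 ⋄ a5 ⋄ a2
The forms coincide; equal.


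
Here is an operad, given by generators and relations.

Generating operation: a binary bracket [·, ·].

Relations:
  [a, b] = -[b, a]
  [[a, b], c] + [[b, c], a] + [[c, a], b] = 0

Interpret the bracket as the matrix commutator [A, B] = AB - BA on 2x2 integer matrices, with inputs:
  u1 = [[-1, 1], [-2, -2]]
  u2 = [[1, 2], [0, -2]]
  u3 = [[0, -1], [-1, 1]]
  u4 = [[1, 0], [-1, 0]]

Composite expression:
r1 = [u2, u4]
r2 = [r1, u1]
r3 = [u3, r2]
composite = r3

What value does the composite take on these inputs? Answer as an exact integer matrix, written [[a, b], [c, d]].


[u2, u4] = [[-2, -2], [3, 2]]
[[u2, u4], u1] = [[1, -2], [-5, -1]]
[u3, [[u2, u4], u1]] = [[3, 4], [-7, -3]]

[[3, 4], [-7, -3]]


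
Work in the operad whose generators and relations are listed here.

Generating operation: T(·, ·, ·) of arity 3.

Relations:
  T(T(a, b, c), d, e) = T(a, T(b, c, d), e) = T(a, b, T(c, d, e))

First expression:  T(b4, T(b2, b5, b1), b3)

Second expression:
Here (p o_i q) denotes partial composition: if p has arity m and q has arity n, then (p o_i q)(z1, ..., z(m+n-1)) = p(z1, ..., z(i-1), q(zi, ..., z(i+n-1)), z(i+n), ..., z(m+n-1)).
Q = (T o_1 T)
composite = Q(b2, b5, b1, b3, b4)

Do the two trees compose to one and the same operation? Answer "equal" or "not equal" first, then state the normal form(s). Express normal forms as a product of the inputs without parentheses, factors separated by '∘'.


not equal; the first gives b4 ∘ b2 ∘ b5 ∘ b1 ∘ b3 and the second b2 ∘ b5 ∘ b1 ∘ b3 ∘ b4

Normal form of the first expression: b4 ∘ b2 ∘ b5 ∘ b1 ∘ b3
Normal form of the second expression: b2 ∘ b5 ∘ b1 ∘ b3 ∘ b4
Different reductions; not equal.


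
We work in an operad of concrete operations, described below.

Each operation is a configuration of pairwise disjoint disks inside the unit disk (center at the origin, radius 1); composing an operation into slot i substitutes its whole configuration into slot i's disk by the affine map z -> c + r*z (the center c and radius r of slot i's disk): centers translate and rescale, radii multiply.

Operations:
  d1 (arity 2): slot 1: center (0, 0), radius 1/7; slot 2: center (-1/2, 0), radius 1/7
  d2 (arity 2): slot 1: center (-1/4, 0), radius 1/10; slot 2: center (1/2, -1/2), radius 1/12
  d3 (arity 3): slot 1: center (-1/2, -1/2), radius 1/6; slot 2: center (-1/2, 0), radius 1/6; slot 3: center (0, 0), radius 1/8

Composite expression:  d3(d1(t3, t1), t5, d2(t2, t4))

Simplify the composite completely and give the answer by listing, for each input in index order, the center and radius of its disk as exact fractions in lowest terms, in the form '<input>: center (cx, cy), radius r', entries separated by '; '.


Affine substitution under d3: radii multiply and t-centers shift.
t3: after 2 affine steps, its disk has center (-1/2, -1/2), radius 1/42
t1: after 2 affine steps, its disk has center (-7/12, -1/2), radius 1/42
t5: after 1 affine step, its disk has center (-1/2, 0), radius 1/6
t2: after 2 affine steps, its disk has center (-1/32, 0), radius 1/80
t4: after 2 affine steps, its disk has center (1/16, -1/16), radius 1/96

t1: center (-7/12, -1/2), radius 1/42; t2: center (-1/32, 0), radius 1/80; t3: center (-1/2, -1/2), radius 1/42; t4: center (1/16, -1/16), radius 1/96; t5: center (-1/2, 0), radius 1/6


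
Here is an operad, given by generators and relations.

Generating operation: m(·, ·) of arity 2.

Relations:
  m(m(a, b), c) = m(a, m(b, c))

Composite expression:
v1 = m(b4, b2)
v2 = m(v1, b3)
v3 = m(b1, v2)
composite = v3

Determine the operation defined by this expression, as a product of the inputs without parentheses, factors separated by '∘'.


b1 ∘ b4 ∘ b2 ∘ b3

Key point: m is associative — brackets drop, the b-order remains.
m(b4, b2) unparenthesizes to b4 ∘ b2
m(m(b4, b2), b3) unparenthesizes to b4 ∘ b2 ∘ b3
m(b1, m(m(b4, b2), b3)) unparenthesizes to b1 ∘ b4 ∘ b2 ∘ b3


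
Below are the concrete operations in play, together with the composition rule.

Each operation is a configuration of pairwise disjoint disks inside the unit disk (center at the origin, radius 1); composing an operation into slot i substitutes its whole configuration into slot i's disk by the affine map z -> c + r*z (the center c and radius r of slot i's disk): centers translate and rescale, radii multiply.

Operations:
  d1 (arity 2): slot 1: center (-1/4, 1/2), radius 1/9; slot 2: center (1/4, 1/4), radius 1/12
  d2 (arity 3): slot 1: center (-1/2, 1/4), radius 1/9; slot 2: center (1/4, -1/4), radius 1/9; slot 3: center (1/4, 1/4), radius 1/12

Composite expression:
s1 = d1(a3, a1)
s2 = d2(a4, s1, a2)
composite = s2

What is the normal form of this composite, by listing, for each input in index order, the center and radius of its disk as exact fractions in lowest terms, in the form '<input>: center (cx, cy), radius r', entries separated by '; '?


Affine substitution under d2: radii multiply and a-centers shift.
tracing a4 down its 1-map path: center (-1/2, 1/4), radius 1/9
tracing a3 down its 2-map path: center (2/9, -7/36), radius 1/81
tracing a1 down its 2-map path: center (5/18, -2/9), radius 1/108
tracing a2 down its 1-map path: center (1/4, 1/4), radius 1/12

a1: center (5/18, -2/9), radius 1/108; a2: center (1/4, 1/4), radius 1/12; a3: center (2/9, -7/36), radius 1/81; a4: center (-1/2, 1/4), radius 1/9


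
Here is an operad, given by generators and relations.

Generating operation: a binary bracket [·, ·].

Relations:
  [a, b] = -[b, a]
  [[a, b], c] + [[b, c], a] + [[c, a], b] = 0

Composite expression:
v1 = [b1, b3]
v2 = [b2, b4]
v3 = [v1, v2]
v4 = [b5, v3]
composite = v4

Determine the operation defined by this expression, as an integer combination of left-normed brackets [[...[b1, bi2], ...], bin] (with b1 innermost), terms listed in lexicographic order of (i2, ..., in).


-[[[[b1, b3], b2], b4], b5] + [[[[b1, b3], b4], b2], b5]

Skip Jacobi rewriting: expand, keep b1-initial words, read off terms.
Composite bracket: [b5, [[b1, b3], [b2, b4]]]
Expanding via [a, b] = ab - ba: 16 signed words (2^4 = 16).
Only words starting with b1 matter:
  word b1b3b2b4b5 has sign -1, contributing -[[[[b1, b3], b2], b4], b5]
  word b1b3b4b2b5 has sign +1, contributing +[[[[b1, b3], b4], b2], b5]


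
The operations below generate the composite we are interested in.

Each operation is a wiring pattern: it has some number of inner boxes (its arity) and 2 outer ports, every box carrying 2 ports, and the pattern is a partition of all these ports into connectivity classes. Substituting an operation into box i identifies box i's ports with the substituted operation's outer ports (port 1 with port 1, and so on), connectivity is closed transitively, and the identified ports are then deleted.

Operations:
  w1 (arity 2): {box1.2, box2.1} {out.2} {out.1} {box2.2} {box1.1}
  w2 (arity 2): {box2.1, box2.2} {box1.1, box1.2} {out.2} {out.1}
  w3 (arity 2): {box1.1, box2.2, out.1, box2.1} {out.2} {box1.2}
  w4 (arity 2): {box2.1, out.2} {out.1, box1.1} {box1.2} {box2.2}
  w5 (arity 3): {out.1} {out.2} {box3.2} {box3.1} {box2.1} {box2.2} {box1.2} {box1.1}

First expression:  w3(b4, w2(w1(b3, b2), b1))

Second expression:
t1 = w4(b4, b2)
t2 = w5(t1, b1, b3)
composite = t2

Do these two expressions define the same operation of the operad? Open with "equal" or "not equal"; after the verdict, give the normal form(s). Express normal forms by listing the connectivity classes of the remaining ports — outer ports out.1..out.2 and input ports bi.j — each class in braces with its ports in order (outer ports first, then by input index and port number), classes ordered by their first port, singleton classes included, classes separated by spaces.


The first expression reduces to {out.1, b4.1} {out.2} {b1.1, b1.2} {b2.1, b3.2} {b2.2} {b3.1} {b4.2}
The second expression reduces to {out.1} {out.2} {b1.1} {b1.2} {b2.1} {b2.2} {b3.1} {b3.2} {b4.1} {b4.2}
Distinct normal forms: not equal.

not equal: they reduce to {out.1, b4.1} {out.2} {b1.1, b1.2} {b2.1, b3.2} {b2.2} {b3.1} {b4.2} and {out.1} {out.2} {b1.1} {b1.2} {b2.1} {b2.2} {b3.1} {b3.2} {b4.1} {b4.2}
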